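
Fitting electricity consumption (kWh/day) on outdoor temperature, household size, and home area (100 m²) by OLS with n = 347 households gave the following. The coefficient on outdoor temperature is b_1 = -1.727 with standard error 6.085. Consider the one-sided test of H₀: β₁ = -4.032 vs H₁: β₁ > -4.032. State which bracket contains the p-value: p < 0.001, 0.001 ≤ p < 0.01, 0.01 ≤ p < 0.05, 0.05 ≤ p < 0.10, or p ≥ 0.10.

t = (-1.727 − (-4.032)) / 6.085 = 0.379.
df = n − k − 1 = 347 − 3 − 1 = 343.
One-sided p = P(T_{343} > t) ≈ 0.3525.
So p ≥ 0.10.

p ≥ 0.10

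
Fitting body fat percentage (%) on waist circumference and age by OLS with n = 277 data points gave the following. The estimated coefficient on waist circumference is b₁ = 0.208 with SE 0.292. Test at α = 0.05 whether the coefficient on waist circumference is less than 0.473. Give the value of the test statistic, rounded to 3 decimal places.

t = -0.908

H₀: β₁ = 0.473 vs H₁: β₁ < 0.473.
t = (b₁ − β₁⁰)/SE = (0.208 − 0.473) / 0.292 = -0.908.
df = n − k − 1 = 277 − 2 − 1 = 274.
One-sided p ≈ 0.1825, which is ≥ 0.05, so fail to reject H₀.
The data do not give significant evidence that the true slope on waist circumference is below 0.473 % per unit, holding the other predictors fixed.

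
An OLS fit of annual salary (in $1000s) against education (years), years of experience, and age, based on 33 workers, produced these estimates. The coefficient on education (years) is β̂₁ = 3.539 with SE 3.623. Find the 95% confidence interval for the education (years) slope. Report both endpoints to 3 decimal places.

(-3.871, 10.949)

df = n − k − 1 = 33 − 3 − 1 = 29.
t* = t_{0.025, 29} = 2.04523.
Margin = t* × SE = 2.04523 × 3.623 = 7.40987.
CI: 3.539 ± 7.40987 → (-3.871, 10.949).
With 95% confidence, each one-unit increase in education (years) is associated with a change of between -3.871 and 10.949 $1000s in annual salary, holding the other predictors fixed.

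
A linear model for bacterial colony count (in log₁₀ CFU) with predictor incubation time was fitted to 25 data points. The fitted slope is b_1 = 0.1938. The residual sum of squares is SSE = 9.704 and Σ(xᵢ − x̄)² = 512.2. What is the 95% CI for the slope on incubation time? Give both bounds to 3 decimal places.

(0.134, 0.253)

MSE = SSE/(n − 2) = 9.704/23 = 0.421913.
SE(b_1) = √(MSE/Sₓₓ) = √(0.421913/512.2) = 0.0287006.
df = n − 2 = 23.
t* = t_{0.025, 23} = 2.068658.
Margin = t* × SE = 2.068658 × 0.0287006 = 0.05937.
CI: 0.1938 ± 0.05937 → (0.134, 0.253).
With 95% confidence, each one-unit increase in incubation time is associated with a change of between 0.134 and 0.253 log₁₀ CFU in bacterial colony count.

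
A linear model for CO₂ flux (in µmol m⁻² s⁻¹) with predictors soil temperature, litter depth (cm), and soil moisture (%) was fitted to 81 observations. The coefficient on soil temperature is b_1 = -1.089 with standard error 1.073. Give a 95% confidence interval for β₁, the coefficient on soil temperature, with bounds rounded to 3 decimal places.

df = n − k − 1 = 81 − 3 − 1 = 77.
t* = t_{0.025, 77} = 1.991254.
Margin = t* × SE = 1.991254 × 1.073 = 2.13662.
CI: -1.089 ± 2.13662 → (-3.226, 1.048).
With 95% confidence, each one-unit increase in soil temperature is associated with a change of between -3.226 and 1.048 µmol m⁻² s⁻¹ in CO₂ flux, holding the other predictors fixed.

(-3.226, 1.048)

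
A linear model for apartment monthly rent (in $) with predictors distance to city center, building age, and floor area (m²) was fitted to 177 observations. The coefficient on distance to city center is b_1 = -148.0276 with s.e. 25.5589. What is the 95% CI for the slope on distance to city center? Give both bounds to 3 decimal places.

df = n − k − 1 = 177 − 3 − 1 = 173.
t* = t_{0.025, 173} = 1.973771.
Margin = t* × SE = 1.973771 × 25.5589 = 50.44742.
CI: -148.0276 ± 50.44742 → (-198.475, -97.580).
With 95% confidence, each one-unit increase in distance to city center is associated with a change of between -198.475 and -97.580 $ in apartment monthly rent, holding the other predictors fixed.

(-198.475, -97.580)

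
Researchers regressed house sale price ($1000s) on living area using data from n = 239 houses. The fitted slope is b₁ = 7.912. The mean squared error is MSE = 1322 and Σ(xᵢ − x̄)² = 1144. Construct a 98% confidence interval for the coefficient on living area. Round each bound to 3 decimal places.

SE(b₁) = √(MSE/Sₓₓ) = √(1322/1144) = 1.07499.
df = n − 2 = 237.
t* = t_{0.01, 237} = 2.342185.
Margin = t* × SE = 2.342185 × 1.07499 = 2.51782.
CI: 7.912 ± 2.51782 → (5.394, 10.430).
With 98% confidence, each one-unit increase in living area is associated with a change of between 5.394 and 10.430 $1000s in house sale price.

(5.394, 10.430)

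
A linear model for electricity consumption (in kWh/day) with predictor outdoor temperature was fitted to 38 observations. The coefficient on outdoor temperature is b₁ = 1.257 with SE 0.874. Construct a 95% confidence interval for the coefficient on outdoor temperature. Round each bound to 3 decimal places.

df = n − 2 = 38 − 2 = 36.
t* = t_{0.025, 36} = 2.028094.
Margin = t* × SE = 2.028094 × 0.874 = 1.77255.
CI: 1.257 ± 1.77255 → (-0.516, 3.030).
With 95% confidence, each one-unit increase in outdoor temperature is associated with a change of between -0.516 and 3.030 kWh/day in electricity consumption.

(-0.516, 3.030)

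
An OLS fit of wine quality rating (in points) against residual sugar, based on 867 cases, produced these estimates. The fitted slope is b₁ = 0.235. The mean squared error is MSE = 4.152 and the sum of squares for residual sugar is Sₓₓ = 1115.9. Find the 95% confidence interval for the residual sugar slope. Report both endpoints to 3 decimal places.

SE(b₁) = √(MSE/Sₓₓ) = √(4.152/1115.9) = 0.0609981.
df = n − 2 = 865.
t* = t_{0.025, 865} = 1.96271.
Margin = t* × SE = 1.96271 × 0.0609981 = 0.11972.
CI: 0.235 ± 0.11972 → (0.115, 0.355).
With 95% confidence, each one-unit increase in residual sugar is associated with a change of between 0.115 and 0.355 points in wine quality rating.

(0.115, 0.355)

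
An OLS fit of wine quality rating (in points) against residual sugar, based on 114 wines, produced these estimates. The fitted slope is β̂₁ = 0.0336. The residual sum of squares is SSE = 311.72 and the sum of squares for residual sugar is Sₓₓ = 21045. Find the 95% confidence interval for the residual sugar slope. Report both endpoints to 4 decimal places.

MSE = SSE/(n − 2) = 311.72/112 = 2.78321.
SE(β̂₁) = √(MSE/Sₓₓ) = √(2.78321/21045) = 0.0115.
df = n − 2 = 112.
t* = t_{0.025, 112} = 1.981372.
Margin = t* × SE = 1.981372 × 0.0115 = 0.022786.
CI: 0.0336 ± 0.022786 → (0.0108, 0.0564).
With 95% confidence, each one-unit increase in residual sugar is associated with a change of between 0.0108 and 0.0564 points in wine quality rating.

(0.0108, 0.0564)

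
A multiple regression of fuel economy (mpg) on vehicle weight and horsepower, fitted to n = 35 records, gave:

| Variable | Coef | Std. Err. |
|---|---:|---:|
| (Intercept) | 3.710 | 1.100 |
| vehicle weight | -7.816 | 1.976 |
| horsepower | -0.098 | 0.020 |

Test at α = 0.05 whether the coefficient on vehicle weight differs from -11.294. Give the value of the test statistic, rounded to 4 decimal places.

t = 1.7601

Read off: b = -7.816, SE = 1.976 for vehicle weight.
H₀: β₁ = -11.294 vs H₁: β₁ ≠ -11.294.
t = (-7.816 − (-11.294)) / 1.976 = 1.7601.
df = n − k − 1 = 35 − 2 − 1 = 32.
Two-sided p ≈ 0.0879, which is ≥ 0.05, so fail to reject H₀.
The data are consistent with a true slope of -11.294 mpg per unit of vehicle weight, holding the other predictors fixed.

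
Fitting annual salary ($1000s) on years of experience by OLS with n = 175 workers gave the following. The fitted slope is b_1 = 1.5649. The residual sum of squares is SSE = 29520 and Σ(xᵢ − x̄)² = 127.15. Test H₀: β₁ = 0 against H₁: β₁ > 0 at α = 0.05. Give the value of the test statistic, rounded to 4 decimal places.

MSE = SSE/(n − 2) = 29520/173 = 170.636.
SE(b_1) = √(MSE/Sₓₓ) = √(170.636/127.15) = 1.15845.
t = 1.5649 / 1.15845 = 1.3509.
df = n − 2 = 173.
One-sided p ≈ 0.0893, which is ≥ 0.05, so fail to reject H₀.
The data do not give significant evidence that the true slope on years of experience is positive.

t = 1.3509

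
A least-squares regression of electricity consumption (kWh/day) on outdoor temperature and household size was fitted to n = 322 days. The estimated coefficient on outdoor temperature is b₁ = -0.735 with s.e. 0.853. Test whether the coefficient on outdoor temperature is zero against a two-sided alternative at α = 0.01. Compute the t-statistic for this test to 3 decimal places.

t = -0.862

H₀: β₁ = 0 vs H₁: β₁ ≠ 0.
t = (b₁ − β₁⁰)/SE = -0.735 / 0.853 = -0.862.
df = n − k − 1 = 322 − 2 − 1 = 319.
Two-sided p ≈ 0.3895, which is ≥ 0.01, so fail to reject H₀.
The data do not give significant evidence of an association between outdoor temperature and electricity consumption, after adjusting for the other predictors.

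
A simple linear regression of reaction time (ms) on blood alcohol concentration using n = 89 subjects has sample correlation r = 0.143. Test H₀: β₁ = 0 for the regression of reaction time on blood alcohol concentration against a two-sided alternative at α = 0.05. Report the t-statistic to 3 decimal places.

t = 1.348

t = r·√(n − 2)/√(1 − r²) = 0.143·√87/√0.979551 = 1.348.
df = n − 2 = 87.
Two-sided p ≈ 0.1813, which is ≥ 0.05, so fail to reject H₀.
The data do not give significant evidence of a linear association between blood alcohol concentration and reaction time.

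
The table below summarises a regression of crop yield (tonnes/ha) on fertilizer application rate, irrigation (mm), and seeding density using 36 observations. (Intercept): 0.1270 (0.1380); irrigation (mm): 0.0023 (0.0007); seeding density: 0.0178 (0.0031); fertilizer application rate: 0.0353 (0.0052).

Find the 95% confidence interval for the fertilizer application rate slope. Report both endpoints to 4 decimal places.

(0.0247, 0.0459)

Read off: b = 0.0353, SE = 0.0052 for fertilizer application rate.
df = n − k − 1 = 36 − 3 − 1 = 32.
t* = t_{0.025, 32} = 2.036933.
Margin = t* × SE = 2.036933 × 0.0052 = 0.010592.
CI: 0.0353 ± 0.010592 → (0.0247, 0.0459).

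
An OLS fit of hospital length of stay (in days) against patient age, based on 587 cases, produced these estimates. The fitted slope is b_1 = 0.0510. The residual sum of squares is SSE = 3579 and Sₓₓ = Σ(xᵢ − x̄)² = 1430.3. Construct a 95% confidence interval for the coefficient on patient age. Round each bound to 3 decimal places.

(-0.077, 0.179)

MSE = SSE/(n − 2) = 3579/585 = 6.11795.
SE(b_1) = √(MSE/Sₓₓ) = √(6.11795/1430.3) = 0.0654017.
df = n − 2 = 585.
t* = t_{0.025, 585} = 1.964027.
Margin = t* × SE = 1.964027 × 0.0654017 = 0.12845.
CI: 0.0510 ± 0.12845 → (-0.077, 0.179).
With 95% confidence, each one-unit increase in patient age is associated with a change of between -0.077 and 0.179 days in hospital length of stay.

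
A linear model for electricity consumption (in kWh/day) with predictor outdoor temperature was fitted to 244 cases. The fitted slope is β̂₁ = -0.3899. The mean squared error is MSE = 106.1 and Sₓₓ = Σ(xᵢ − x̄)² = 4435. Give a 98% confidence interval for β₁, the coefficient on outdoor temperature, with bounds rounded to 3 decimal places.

SE(β̂₁) = √(MSE/Sₓₓ) = √(106.1/4435) = 0.154672.
df = n − 2 = 242.
t* = t_{0.01, 242} = 2.341855.
Margin = t* × SE = 2.341855 × 0.154672 = 0.36222.
CI: -0.3899 ± 0.36222 → (-0.752, -0.028).
With 98% confidence, each one-unit increase in outdoor temperature is associated with a change of between -0.752 and -0.028 kWh/day in electricity consumption.

(-0.752, -0.028)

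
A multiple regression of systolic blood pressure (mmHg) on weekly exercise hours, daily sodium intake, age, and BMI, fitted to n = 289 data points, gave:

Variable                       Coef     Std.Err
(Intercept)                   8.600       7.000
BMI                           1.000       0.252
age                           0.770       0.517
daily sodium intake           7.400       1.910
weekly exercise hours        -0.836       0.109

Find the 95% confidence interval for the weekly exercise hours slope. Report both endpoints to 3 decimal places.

(-1.051, -0.621)

Read off: b = -0.836, SE = 0.109 for weekly exercise hours.
df = n − k − 1 = 289 − 4 − 1 = 284.
t* = t_{0.025, 284} = 1.968352.
Margin = t* × SE = 1.968352 × 0.109 = 0.21455.
CI: -0.836 ± 0.21455 → (-1.051, -0.621).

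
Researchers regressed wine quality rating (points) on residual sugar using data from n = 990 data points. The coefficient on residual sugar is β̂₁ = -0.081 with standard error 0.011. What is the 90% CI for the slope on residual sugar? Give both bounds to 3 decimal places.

df = n − 2 = 990 − 2 = 988.
t* = t_{0.05, 988} = 1.646397.
Margin = t* × SE = 1.646397 × 0.011 = 0.01811.
CI: -0.081 ± 0.01811 → (-0.099, -0.063).
With 90% confidence, each one-unit increase in residual sugar is associated with a change of between -0.099 and -0.063 points in wine quality rating.

(-0.099, -0.063)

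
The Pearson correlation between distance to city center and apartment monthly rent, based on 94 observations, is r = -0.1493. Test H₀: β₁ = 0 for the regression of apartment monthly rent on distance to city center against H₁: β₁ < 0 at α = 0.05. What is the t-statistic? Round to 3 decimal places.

t = r·√(n − 2)/√(1 − r²) = -0.1493·√92/√0.97771 = -1.448.
df = n − 2 = 92.
One-sided p ≈ 0.0755, which is ≥ 0.05, so fail to reject H₀.
The data do not give significant evidence of a linear association between distance to city center and apartment monthly rent.

t = -1.448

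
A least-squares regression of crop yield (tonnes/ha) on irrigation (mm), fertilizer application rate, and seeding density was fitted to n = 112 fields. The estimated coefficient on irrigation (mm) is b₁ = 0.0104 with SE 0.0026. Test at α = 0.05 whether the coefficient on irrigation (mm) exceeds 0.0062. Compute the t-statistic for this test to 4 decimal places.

H₀: β₁ = 0.0062 vs H₁: β₁ > 0.0062.
t = (b₁ − β₁⁰)/SE = (0.0104 − 0.0062) / 0.0026 = 1.6154.
df = n − k − 1 = 112 − 3 − 1 = 108.
One-sided p ≈ 0.0546, which is ≥ 0.05, so fail to reject H₀.
The data do not give significant evidence that the true slope on irrigation (mm) exceeds 0.0062 tonnes/ha per unit, holding the other predictors fixed.

t = 1.6154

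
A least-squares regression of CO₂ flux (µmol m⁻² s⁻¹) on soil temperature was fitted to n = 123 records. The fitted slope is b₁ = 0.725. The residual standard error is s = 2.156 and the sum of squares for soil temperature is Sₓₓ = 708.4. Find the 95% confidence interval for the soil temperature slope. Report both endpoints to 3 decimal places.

(0.565, 0.885)

SE(b₁) = s/√Sₓₓ = 2.156/√708.4 = 0.0810046.
df = n − 2 = 121.
t* = t_{0.025, 121} = 1.979764.
Margin = t* × SE = 1.979764 × 0.0810046 = 0.16037.
CI: 0.725 ± 0.16037 → (0.565, 0.885).
With 95% confidence, each one-unit increase in soil temperature is associated with a change of between 0.565 and 0.885 µmol m⁻² s⁻¹ in CO₂ flux.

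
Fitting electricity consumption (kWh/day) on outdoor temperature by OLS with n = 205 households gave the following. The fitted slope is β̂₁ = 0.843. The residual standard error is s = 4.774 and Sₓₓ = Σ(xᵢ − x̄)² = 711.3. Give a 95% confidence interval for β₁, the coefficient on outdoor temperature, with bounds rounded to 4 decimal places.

(0.4901, 1.1959)

SE(β̂₁) = s/√Sₓₓ = 4.774/√711.3 = 0.179001.
df = n − 2 = 203.
t* = t_{0.025, 203} = 1.971719.
Margin = t* × SE = 1.971719 × 0.179001 = 0.352940.
CI: 0.843 ± 0.352940 → (0.4901, 1.1959).
With 95% confidence, each one-unit increase in outdoor temperature is associated with a change of between 0.4901 and 1.1959 kWh/day in electricity consumption.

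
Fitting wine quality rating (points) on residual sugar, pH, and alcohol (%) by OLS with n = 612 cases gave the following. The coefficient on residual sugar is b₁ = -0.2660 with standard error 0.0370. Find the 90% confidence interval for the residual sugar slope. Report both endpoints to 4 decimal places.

df = n − k − 1 = 612 − 3 − 1 = 608.
t* = t_{0.05, 608} = 1.647364.
Margin = t* × SE = 1.647364 × 0.0370 = 0.060952.
CI: -0.2660 ± 0.060952 → (-0.3270, -0.2050).
With 90% confidence, each one-unit increase in residual sugar is associated with a change of between -0.3270 and -0.2050 points in wine quality rating, holding the other predictors fixed.

(-0.3270, -0.2050)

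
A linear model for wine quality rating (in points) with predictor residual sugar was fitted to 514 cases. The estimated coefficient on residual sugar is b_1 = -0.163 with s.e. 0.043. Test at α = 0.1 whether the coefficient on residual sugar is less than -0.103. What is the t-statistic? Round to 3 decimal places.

H₀: β₁ = -0.103 vs H₁: β₁ < -0.103.
t = (b_1 − β₁⁰)/SE = (-0.163 − (-0.103)) / 0.043 = -1.395.
df = n − 2 = 514 − 2 = 512.
One-sided p ≈ 0.0818, which is < 0.1, so reject H₀.
There is evidence that the true slope on residual sugar is below -0.103 points per unit.

t = -1.395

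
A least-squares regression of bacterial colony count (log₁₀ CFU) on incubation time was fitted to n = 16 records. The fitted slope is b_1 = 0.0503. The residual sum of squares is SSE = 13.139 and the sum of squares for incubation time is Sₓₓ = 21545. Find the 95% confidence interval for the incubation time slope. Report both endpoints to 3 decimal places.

(0.036, 0.064)

MSE = SSE/(n − 2) = 13.139/14 = 0.9385.
SE(b_1) = √(MSE/Sₓₓ) = √(0.9385/21545) = 0.0066.
df = n − 2 = 14.
t* = t_{0.025, 14} = 2.144787.
Margin = t* × SE = 2.144787 × 0.0066 = 0.01416.
CI: 0.0503 ± 0.01416 → (0.036, 0.064).
With 95% confidence, each one-unit increase in incubation time is associated with a change of between 0.036 and 0.064 log₁₀ CFU in bacterial colony count.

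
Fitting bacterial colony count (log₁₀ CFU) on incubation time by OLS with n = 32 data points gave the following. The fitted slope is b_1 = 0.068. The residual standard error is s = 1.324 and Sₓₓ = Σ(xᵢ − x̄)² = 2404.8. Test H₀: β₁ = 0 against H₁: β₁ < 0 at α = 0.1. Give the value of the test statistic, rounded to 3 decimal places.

SE(b_1) = s/√Sₓₓ = 1.324/√2404.8 = 0.0269991.
t = 0.068 / 0.0269991 = 2.519.
df = n − 2 = 30.
One-sided p ≈ 0.9913, which is ≥ 0.1, so fail to reject H₀.
The data do not give significant evidence that the true slope on incubation time is negative.

t = 2.519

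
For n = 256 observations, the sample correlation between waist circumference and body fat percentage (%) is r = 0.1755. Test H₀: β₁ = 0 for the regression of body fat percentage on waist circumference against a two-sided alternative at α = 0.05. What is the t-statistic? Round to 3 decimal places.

t = r·√(n − 2)/√(1 − r²) = 0.1755·√254/√0.9692 = 2.841.
df = n − 2 = 254.
Two-sided p ≈ 0.0049, which is < 0.05, so reject H₀.
There is evidence of a linear association between waist circumference and body fat percentage.

t = 2.841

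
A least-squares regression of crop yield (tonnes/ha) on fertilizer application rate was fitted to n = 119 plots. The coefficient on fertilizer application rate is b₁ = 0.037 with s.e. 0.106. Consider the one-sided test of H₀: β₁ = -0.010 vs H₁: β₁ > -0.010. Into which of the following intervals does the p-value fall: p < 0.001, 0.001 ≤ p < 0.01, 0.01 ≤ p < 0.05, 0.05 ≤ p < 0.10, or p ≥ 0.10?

t = (0.037 − (-0.010)) / 0.106 = 0.443.
df = n − 2 = 119 − 2 = 117.
One-sided p = P(T_{117} > t) ≈ 0.3291.
So p ≥ 0.10.

p ≥ 0.10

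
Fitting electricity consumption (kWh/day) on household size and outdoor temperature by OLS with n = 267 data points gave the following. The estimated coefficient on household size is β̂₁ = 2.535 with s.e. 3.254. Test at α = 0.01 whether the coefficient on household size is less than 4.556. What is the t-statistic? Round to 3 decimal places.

t = -0.621

H₀: β₁ = 4.556 vs H₁: β₁ < 4.556.
t = (β̂₁ − β₁⁰)/SE = (2.535 − 4.556) / 3.254 = -0.621.
df = n − k − 1 = 267 − 2 − 1 = 264.
One-sided p ≈ 0.2675, which is ≥ 0.01, so fail to reject H₀.
The data do not give significant evidence that the true slope on household size is below 4.556 kWh/day per unit, holding the other predictors fixed.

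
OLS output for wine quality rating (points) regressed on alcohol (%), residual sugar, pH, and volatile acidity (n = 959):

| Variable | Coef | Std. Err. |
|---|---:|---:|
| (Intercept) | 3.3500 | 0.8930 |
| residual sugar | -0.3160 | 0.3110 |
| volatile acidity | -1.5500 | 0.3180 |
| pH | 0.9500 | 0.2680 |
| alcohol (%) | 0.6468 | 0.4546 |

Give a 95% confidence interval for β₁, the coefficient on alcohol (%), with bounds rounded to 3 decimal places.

Read off: b = 0.6468, SE = 0.4546 for alcohol (%).
df = n − k − 1 = 959 − 4 − 1 = 954.
t* = t_{0.025, 954} = 1.962454.
Margin = t* × SE = 1.962454 × 0.4546 = 0.89213.
CI: 0.6468 ± 0.89213 → (-0.245, 1.539).

(-0.245, 1.539)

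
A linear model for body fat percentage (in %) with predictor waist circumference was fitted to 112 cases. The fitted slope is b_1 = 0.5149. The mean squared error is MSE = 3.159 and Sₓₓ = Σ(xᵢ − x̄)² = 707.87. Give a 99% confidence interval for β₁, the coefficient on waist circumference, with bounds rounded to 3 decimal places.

SE(b_1) = √(MSE/Sₓₓ) = √(3.159/707.87) = 0.0668033.
df = n − 2 = 110.
t* = t_{0.005, 110} = 2.621265.
Margin = t* × SE = 2.621265 × 0.0668033 = 0.17511.
CI: 0.5149 ± 0.17511 → (0.340, 0.690).
With 99% confidence, each one-unit increase in waist circumference is associated with a change of between 0.340 and 0.690 % in body fat percentage.

(0.340, 0.690)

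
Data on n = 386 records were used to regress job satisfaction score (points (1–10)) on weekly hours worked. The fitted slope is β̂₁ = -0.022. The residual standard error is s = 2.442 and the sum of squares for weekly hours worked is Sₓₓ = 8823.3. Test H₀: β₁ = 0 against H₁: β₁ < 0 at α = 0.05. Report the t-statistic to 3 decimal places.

SE(β̂₁) = s/√Sₓₓ = 2.442/√8823.3 = 0.0259974.
t = -0.022 / 0.0259974 = -0.846.
df = n − 2 = 384.
One-sided p ≈ 0.1990, which is ≥ 0.05, so fail to reject H₀.
The data do not give significant evidence that the true slope on weekly hours worked is negative.

t = -0.846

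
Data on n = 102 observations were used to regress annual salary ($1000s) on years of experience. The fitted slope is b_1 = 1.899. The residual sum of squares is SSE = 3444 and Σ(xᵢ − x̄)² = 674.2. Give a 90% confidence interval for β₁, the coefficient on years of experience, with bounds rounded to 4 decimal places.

MSE = SSE/(n − 2) = 3444/100 = 34.44.
SE(b_1) = √(MSE/Sₓₓ) = √(34.44/674.2) = 0.226015.
df = n − 2 = 100.
t* = t_{0.05, 100} = 1.660234.
Margin = t* × SE = 1.660234 × 0.226015 = 0.375238.
CI: 1.899 ± 0.375238 → (1.5238, 2.2742).
With 90% confidence, each one-unit increase in years of experience is associated with a change of between 1.5238 and 2.2742 $1000s in annual salary.

(1.5238, 2.2742)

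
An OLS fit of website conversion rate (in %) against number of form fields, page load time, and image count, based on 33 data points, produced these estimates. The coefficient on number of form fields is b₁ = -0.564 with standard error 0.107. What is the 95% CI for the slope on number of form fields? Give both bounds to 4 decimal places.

df = n − k − 1 = 33 − 3 − 1 = 29.
t* = t_{0.025, 29} = 2.04523.
Margin = t* × SE = 2.04523 × 0.107 = 0.218840.
CI: -0.564 ± 0.218840 → (-0.7828, -0.3452).
With 95% confidence, each one-unit increase in number of form fields is associated with a change of between -0.7828 and -0.3452 % in website conversion rate, holding the other predictors fixed.

(-0.7828, -0.3452)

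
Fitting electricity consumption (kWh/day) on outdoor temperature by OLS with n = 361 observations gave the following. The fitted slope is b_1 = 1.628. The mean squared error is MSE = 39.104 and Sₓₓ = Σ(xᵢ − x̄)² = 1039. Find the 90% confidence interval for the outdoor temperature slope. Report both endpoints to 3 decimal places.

SE(b_1) = √(MSE/Sₓₓ) = √(39.104/1039) = 0.194.
df = n − 2 = 359.
t* = t_{0.05, 359} = 1.649109.
Margin = t* × SE = 1.649109 × 0.194 = 0.31993.
CI: 1.628 ± 0.31993 → (1.308, 1.948).
With 90% confidence, each one-unit increase in outdoor temperature is associated with a change of between 1.308 and 1.948 kWh/day in electricity consumption.

(1.308, 1.948)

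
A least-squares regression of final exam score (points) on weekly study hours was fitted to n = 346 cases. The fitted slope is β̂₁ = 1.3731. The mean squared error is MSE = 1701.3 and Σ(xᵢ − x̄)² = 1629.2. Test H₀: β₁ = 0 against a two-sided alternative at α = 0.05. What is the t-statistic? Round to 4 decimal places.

t = 1.3437

SE(β̂₁) = √(MSE/Sₓₓ) = √(1701.3/1629.2) = 1.02189.
t = 1.3731 / 1.02189 = 1.3437.
df = n − 2 = 344.
Two-sided p ≈ 0.1799, which is ≥ 0.05, so fail to reject H₀.
The data do not give significant evidence of an association between weekly study hours and final exam score.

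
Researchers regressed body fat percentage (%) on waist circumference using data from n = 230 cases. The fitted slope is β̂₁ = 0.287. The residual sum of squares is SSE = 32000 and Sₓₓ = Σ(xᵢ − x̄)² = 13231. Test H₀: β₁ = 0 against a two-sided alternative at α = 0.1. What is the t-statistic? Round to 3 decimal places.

MSE = SSE/(n − 2) = 32000/228 = 140.351.
SE(β̂₁) = √(MSE/Sₓₓ) = √(140.351/13231) = 0.102994.
t = 0.287 / 0.102994 = 2.787.
df = n − 2 = 228.
Two-sided p ≈ 0.0058, which is < 0.1, so reject H₀.
There is evidence that waist circumference is associated with body fat percentage.

t = 2.787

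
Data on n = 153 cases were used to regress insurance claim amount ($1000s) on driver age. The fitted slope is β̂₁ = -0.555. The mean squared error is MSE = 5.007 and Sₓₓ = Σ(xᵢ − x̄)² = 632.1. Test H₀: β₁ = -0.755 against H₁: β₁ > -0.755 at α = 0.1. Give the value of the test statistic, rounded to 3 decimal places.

t = 2.247

SE(β̂₁) = √(MSE/Sₓₓ) = √(5.007/632.1) = 0.0890012.
t = (-0.555 − (-0.755)) / 0.0890012 = 2.247.
df = n − 2 = 151.
One-sided p ≈ 0.0130, which is < 0.1, so reject H₀.
There is evidence that the true slope on driver age exceeds -0.755 $1000s per unit.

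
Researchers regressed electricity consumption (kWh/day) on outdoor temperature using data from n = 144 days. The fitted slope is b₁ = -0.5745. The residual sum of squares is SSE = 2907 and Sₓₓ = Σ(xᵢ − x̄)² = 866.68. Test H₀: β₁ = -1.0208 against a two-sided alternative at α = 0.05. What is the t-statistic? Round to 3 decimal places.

MSE = SSE/(n − 2) = 2907/142 = 20.4718.
SE(b₁) = √(MSE/Sₓₓ) = √(20.4718/866.68) = 0.153691.
t = (-0.5745 − (-1.0208)) / 0.153691 = 2.904.
df = n − 2 = 142.
Two-sided p ≈ 0.0043, which is < 0.05, so reject H₀.
There is evidence that the true slope on outdoor temperature differs from -1.0208 kWh/day per unit.

t = 2.904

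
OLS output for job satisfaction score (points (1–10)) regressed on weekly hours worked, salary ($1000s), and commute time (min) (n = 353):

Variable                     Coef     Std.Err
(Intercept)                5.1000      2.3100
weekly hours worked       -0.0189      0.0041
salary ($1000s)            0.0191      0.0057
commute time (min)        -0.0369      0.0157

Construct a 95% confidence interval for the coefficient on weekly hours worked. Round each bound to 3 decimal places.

Read off: b = -0.0189, SE = 0.0041 for weekly hours worked.
df = n − k − 1 = 353 − 3 − 1 = 349.
t* = t_{0.025, 349} = 1.966785.
Margin = t* × SE = 1.966785 × 0.0041 = 0.00806.
CI: -0.0189 ± 0.00806 → (-0.027, -0.011).

(-0.027, -0.011)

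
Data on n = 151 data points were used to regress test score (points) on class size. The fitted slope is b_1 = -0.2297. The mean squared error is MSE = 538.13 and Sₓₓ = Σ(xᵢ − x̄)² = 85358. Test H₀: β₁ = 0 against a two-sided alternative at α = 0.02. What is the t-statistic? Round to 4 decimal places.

SE(b_1) = √(MSE/Sₓₓ) = √(538.13/85358) = 0.0794002.
t = -0.2297 / 0.0794002 = -2.8929.
df = n − 2 = 149.
Two-sided p ≈ 0.0044, which is < 0.02, so reject H₀.
There is evidence that class size is associated with test score.

t = -2.8929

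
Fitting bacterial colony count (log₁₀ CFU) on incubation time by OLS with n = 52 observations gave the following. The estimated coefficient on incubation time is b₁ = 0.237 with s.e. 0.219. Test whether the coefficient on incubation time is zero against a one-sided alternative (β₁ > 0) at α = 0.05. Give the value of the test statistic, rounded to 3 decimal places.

t = 1.082

H₀: β₁ = 0 vs H₁: β₁ > 0.
t = (b₁ − β₁⁰)/SE = 0.237 / 0.219 = 1.082.
df = n − 2 = 52 − 2 = 50.
One-sided p ≈ 0.1422, which is ≥ 0.05, so fail to reject H₀.
The data do not give significant evidence that the true slope on incubation time is positive.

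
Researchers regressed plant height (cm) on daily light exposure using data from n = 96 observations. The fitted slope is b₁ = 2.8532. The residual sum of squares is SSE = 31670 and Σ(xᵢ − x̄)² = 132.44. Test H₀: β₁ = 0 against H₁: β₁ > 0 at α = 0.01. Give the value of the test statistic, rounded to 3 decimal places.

MSE = SSE/(n − 2) = 31670/94 = 336.915.
SE(b₁) = √(MSE/Sₓₓ) = √(336.915/132.44) = 1.59496.
t = 2.8532 / 1.59496 = 1.789.
df = n − 2 = 94.
One-sided p ≈ 0.0384, which is ≥ 0.01, so fail to reject H₀.
The data do not give significant evidence that the true slope on daily light exposure is positive.

t = 1.789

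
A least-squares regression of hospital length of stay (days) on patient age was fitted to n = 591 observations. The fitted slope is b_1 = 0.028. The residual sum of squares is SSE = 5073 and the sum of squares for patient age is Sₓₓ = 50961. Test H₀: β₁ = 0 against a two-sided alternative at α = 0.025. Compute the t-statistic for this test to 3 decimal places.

t = 2.154

MSE = SSE/(n − 2) = 5073/589 = 8.6129.
SE(b_1) = √(MSE/Sₓₓ) = √(8.6129/50961) = 0.0130004.
t = 0.028 / 0.0130004 = 2.154.
df = n − 2 = 589.
Two-sided p ≈ 0.0317, which is ≥ 0.025, so fail to reject H₀.
The data do not give significant evidence of an association between patient age and hospital length of stay.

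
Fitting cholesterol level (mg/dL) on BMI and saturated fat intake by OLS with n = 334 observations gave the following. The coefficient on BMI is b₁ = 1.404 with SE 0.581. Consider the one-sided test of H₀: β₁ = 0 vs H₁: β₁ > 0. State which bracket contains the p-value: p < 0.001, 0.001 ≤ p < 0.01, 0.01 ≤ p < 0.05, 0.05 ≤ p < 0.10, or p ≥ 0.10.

0.001 ≤ p < 0.01

t = 1.404 / 0.581 = 2.417.
df = n − k − 1 = 334 − 2 − 1 = 331.
One-sided p = P(T_{331} > t) ≈ 0.0081.
So 0.001 ≤ p < 0.01.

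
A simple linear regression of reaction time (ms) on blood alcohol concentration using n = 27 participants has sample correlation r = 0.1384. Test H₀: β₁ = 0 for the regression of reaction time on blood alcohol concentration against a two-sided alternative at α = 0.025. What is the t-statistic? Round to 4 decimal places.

t = r·√(n − 2)/√(1 − r²) = 0.1384·√25/√0.980845 = 0.6987.
df = n − 2 = 25.
Two-sided p ≈ 0.4912, which is ≥ 0.025, so fail to reject H₀.
The data do not give significant evidence of a linear association between blood alcohol concentration and reaction time.

t = 0.6987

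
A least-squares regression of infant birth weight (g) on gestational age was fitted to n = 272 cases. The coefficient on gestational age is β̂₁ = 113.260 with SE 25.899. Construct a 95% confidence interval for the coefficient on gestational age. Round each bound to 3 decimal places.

(62.270, 164.250)

df = n − 2 = 272 − 2 = 270.
t* = t_{0.025, 270} = 1.968789.
Margin = t* × SE = 1.968789 × 25.899 = 50.98967.
CI: 113.260 ± 50.98967 → (62.270, 164.250).
With 95% confidence, each one-unit increase in gestational age is associated with a change of between 62.270 and 164.250 g in infant birth weight.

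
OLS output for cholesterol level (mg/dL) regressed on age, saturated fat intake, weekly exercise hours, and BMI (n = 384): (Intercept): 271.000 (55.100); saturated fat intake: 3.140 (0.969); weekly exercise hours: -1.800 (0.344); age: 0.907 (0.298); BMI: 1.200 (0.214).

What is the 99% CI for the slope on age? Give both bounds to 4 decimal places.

(0.1355, 1.6785)

Read off: b = 0.907, SE = 0.298 for age.
df = n − k − 1 = 384 − 4 − 1 = 379.
t* = t_{0.005, 379} = 2.588863.
Margin = t* × SE = 2.588863 × 0.298 = 0.771481.
CI: 0.907 ± 0.771481 → (0.1355, 1.6785).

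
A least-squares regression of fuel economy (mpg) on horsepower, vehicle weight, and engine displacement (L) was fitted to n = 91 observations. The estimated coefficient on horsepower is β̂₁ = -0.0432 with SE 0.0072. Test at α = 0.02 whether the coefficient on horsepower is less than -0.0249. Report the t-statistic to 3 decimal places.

t = -2.542

H₀: β₁ = -0.0249 vs H₁: β₁ < -0.0249.
t = (β̂₁ − β₁⁰)/SE = (-0.0432 − (-0.0249)) / 0.0072 = -2.542.
df = n − k − 1 = 91 − 3 − 1 = 87.
One-sided p ≈ 0.0064, which is < 0.02, so reject H₀.
There is evidence that the true slope on horsepower is below -0.0249 mpg per unit, holding the other predictors fixed.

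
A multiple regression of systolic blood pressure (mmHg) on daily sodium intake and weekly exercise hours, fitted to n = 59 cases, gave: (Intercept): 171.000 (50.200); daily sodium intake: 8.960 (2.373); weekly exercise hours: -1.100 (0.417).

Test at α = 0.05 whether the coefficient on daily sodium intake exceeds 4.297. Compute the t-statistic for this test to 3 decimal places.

Read off: b = 8.960, SE = 2.373 for daily sodium intake.
H₀: β₁ = 4.297 vs H₁: β₁ > 4.297.
t = (8.960 − 4.297) / 2.373 = 1.965.
df = n − k − 1 = 59 − 2 − 1 = 56.
One-sided p ≈ 0.0272, which is < 0.05, so reject H₀.
There is evidence that the true slope on daily sodium intake exceeds 4.297 mmHg per unit, holding the other predictors fixed.

t = 1.965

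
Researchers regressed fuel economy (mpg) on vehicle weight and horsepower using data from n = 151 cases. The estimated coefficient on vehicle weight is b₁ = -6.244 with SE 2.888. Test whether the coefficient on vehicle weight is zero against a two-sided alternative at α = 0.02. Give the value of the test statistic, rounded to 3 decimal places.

H₀: β₁ = 0 vs H₁: β₁ ≠ 0.
t = (b₁ − β₁⁰)/SE = -6.244 / 2.888 = -2.162.
df = n − k − 1 = 151 − 2 − 1 = 148.
Two-sided p ≈ 0.0322, which is ≥ 0.02, so fail to reject H₀.
The data do not give significant evidence of an association between vehicle weight and fuel economy, after adjusting for the other predictors.

t = -2.162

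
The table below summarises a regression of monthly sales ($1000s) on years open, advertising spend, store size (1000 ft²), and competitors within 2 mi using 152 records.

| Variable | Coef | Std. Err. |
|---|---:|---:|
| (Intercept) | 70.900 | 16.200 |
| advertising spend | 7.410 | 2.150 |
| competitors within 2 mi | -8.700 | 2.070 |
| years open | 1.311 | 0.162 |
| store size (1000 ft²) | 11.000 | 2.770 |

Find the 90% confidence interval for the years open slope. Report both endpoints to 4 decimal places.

Read off: b = 1.311, SE = 0.162 for years open.
df = n − k − 1 = 152 − 4 − 1 = 147.
t* = t_{0.05, 147} = 1.655285.
Margin = t* × SE = 1.655285 × 0.162 = 0.268156.
CI: 1.311 ± 0.268156 → (1.0428, 1.5792).

(1.0428, 1.5792)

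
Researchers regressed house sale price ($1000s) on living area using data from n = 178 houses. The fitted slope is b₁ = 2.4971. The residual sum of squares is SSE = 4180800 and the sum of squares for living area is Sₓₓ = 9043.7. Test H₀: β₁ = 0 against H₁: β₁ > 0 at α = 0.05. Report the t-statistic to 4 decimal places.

MSE = SSE/(n − 2) = 4180800/176 = 23754.5.
SE(b₁) = √(MSE/Sₓₓ) = √(23754.5/9043.7) = 1.62069.
t = 2.4971 / 1.62069 = 1.5408.
df = n − 2 = 176.
One-sided p ≈ 0.0626, which is ≥ 0.05, so fail to reject H₀.
The data do not give significant evidence that the true slope on living area is positive.

t = 1.5408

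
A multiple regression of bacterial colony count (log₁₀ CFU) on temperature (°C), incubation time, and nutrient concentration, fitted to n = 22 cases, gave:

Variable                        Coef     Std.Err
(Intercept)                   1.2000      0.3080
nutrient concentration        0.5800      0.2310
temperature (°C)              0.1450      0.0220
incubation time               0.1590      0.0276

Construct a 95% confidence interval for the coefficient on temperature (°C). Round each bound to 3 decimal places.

Read off: b = 0.1450, SE = 0.0220 for temperature (°C).
df = n − k − 1 = 22 − 3 − 1 = 18.
t* = t_{0.025, 18} = 2.100922.
Margin = t* × SE = 2.100922 × 0.0220 = 0.04622.
CI: 0.1450 ± 0.04622 → (0.099, 0.191).

(0.099, 0.191)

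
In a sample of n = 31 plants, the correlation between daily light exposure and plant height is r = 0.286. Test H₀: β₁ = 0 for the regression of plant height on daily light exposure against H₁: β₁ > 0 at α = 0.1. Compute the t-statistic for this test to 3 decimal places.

t = 1.607

t = r·√(n − 2)/√(1 − r²) = 0.286·√29/√0.918204 = 1.607.
df = n − 2 = 29.
One-sided p ≈ 0.0594, which is < 0.1, so reject H₀.
There is evidence of a linear association between daily light exposure and plant height.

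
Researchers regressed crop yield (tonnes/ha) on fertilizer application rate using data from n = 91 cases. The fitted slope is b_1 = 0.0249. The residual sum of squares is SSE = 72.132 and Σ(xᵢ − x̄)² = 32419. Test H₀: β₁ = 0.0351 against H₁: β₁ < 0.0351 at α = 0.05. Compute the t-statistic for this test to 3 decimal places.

MSE = SSE/(n − 2) = 72.132/89 = 0.810472.
SE(b_1) = √(MSE/Sₓₓ) = √(0.810472/32419) = 0.00499999.
t = (0.0249 − 0.0351) / 0.00499999 = -2.040.
df = n − 2 = 89.
One-sided p ≈ 0.0222, which is < 0.05, so reject H₀.
There is evidence that the true slope on fertilizer application rate is below 0.0351 tonnes/ha per unit.

t = -2.040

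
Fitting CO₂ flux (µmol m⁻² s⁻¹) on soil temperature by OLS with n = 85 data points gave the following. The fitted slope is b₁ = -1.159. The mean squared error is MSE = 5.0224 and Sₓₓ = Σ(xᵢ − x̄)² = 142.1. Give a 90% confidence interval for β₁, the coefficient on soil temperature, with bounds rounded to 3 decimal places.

(-1.472, -0.846)

SE(b₁) = √(MSE/Sₓₓ) = √(5.0224/142.1) = 0.188.
df = n − 2 = 83.
t* = t_{0.05, 83} = 1.66342.
Margin = t* × SE = 1.66342 × 0.188 = 0.31272.
CI: -1.159 ± 0.31272 → (-1.472, -0.846).
With 90% confidence, each one-unit increase in soil temperature is associated with a change of between -1.472 and -0.846 µmol m⁻² s⁻¹ in CO₂ flux.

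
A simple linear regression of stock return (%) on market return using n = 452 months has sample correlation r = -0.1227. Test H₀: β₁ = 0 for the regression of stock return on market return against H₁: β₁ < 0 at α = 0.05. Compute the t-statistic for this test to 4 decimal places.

t = -2.6227

t = r·√(n − 2)/√(1 − r²) = -0.1227·√450/√0.984945 = -2.6227.
df = n − 2 = 450.
One-sided p ≈ 0.0045, which is < 0.05, so reject H₀.
There is evidence of a linear association between market return and stock return.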